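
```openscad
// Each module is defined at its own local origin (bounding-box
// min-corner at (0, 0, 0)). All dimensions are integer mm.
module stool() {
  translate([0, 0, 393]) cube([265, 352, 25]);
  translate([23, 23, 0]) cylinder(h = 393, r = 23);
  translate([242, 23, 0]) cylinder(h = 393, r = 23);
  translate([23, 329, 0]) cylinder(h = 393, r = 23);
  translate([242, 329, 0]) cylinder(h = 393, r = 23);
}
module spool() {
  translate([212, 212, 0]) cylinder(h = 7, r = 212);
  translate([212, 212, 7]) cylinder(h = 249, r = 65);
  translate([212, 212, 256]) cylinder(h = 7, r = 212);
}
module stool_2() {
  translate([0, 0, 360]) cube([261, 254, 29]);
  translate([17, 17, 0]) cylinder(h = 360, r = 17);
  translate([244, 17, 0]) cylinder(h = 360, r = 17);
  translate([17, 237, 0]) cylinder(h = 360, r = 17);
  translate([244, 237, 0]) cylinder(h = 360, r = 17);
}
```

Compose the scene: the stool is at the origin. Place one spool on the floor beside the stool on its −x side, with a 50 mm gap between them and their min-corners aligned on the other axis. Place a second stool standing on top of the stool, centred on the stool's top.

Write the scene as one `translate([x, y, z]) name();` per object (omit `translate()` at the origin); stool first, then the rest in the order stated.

stool();
translate([-474, 0, 0]) spool();
translate([2, 49, 418]) stool_2();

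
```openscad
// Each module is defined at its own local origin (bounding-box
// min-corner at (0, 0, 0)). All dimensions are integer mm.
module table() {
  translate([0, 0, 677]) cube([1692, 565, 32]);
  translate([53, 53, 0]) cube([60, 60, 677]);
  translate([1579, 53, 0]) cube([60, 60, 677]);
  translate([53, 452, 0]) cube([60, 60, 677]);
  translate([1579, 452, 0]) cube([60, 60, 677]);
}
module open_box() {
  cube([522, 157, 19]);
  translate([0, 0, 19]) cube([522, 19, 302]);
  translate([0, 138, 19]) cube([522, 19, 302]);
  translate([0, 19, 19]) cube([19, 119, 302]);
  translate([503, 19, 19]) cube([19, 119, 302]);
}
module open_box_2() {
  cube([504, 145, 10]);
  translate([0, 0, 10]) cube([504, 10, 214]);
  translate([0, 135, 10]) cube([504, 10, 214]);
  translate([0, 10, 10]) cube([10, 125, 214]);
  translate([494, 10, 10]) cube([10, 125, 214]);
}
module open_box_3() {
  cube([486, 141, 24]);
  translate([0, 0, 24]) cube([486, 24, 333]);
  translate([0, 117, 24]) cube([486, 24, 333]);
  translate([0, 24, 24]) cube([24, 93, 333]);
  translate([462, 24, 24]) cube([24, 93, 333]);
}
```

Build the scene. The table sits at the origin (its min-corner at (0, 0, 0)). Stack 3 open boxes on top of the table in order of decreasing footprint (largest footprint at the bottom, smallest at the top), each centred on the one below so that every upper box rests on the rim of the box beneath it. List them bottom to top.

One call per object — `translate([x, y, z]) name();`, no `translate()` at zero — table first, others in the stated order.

table();
translate([585, 204, 709]) open_box();
translate([594, 210, 1030]) open_box_2();
translate([603, 212, 1254]) open_box_3();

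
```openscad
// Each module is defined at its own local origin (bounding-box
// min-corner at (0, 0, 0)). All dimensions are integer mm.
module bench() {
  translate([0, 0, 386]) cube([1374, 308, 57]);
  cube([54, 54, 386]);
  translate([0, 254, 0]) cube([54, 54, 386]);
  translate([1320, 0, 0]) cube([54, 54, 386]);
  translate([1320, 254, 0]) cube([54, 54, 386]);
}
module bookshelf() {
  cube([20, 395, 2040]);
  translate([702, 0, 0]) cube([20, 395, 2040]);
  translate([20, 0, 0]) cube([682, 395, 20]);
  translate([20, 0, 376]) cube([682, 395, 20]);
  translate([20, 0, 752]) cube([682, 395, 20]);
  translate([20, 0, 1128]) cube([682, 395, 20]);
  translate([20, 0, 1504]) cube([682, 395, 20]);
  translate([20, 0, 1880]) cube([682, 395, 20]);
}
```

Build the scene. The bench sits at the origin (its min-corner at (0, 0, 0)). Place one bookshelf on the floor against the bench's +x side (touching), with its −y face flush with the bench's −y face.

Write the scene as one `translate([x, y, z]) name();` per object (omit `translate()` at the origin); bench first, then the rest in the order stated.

bench();
translate([1374, 0, 0]) bookshelf();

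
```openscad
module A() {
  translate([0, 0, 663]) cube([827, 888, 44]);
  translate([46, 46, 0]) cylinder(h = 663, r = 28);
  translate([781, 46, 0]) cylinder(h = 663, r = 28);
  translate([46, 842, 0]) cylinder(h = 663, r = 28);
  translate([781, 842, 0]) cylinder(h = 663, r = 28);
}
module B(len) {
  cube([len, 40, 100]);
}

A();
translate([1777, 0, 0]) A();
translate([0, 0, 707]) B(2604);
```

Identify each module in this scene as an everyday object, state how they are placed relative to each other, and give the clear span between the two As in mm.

Second table starts at x = 1777; first ends at x = 827; clear span = 1777 − 827 = 950 mm.

A is a table. B is a beam. A beam spans the tops of two tables. The clear span between the two tables is 950 mm.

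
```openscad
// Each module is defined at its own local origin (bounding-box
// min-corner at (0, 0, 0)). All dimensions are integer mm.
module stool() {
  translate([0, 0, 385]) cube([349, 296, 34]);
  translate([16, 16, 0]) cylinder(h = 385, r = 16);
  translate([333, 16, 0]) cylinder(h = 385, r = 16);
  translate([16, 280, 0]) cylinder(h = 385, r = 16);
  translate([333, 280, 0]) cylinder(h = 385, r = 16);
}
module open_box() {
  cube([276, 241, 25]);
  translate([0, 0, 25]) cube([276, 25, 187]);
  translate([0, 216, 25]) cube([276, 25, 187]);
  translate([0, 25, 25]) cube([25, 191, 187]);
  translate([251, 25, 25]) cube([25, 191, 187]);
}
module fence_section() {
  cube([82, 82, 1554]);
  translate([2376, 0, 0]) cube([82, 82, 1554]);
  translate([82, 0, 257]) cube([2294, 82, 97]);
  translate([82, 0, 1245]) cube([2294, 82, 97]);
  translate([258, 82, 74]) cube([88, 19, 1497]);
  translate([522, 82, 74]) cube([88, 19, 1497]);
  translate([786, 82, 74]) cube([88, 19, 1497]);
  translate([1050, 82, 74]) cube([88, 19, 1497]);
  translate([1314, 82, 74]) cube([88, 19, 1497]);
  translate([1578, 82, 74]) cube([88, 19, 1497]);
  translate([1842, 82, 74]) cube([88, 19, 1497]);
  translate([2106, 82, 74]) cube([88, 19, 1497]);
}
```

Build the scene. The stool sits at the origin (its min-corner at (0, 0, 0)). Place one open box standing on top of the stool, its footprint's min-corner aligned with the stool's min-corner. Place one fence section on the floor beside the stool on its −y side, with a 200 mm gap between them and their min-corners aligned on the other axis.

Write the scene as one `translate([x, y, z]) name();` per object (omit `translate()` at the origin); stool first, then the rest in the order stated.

stool();
translate([0, 0, 419]) open_box();
translate([0, -301, 0]) fence_section();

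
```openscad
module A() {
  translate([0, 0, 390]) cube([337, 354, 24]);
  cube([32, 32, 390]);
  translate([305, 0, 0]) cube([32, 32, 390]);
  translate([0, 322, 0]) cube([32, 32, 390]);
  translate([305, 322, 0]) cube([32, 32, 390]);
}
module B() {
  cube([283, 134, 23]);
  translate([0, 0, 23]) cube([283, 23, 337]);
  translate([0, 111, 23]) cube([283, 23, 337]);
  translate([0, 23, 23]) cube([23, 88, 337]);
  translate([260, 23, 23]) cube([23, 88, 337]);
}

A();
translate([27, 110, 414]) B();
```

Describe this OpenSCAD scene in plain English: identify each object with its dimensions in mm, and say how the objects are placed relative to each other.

A is a four-legged stool. The seat is 337×354 mm, 24 mm thick, top at z = 414 mm. It stands on four square legs, each 32×32 mm in cross-section, from z = 0 to the seat underside, each flush with a corner of the seat.

B is an open-topped rectangular box: outside dimensions 283×134×360 mm, with a uniform wall and base thickness of 23 mm. The base is a full 283×134 slab on the floor; four walls sit on top of the base. The front and back walls (the −y and +y sides) span the full width; the two side walls fit between them.

The open box is on top of the stool, centred.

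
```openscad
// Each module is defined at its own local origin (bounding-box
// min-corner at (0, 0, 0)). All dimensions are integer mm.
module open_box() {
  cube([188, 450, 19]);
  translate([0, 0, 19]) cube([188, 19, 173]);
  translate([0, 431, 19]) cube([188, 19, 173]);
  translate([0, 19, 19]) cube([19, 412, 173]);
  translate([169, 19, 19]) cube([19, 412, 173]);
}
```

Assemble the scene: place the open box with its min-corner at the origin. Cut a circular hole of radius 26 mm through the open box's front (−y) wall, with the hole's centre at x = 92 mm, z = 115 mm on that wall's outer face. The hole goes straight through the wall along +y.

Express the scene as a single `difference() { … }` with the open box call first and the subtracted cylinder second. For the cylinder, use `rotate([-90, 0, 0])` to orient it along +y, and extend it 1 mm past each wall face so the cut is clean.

difference() {
  open_box();
  translate([92, -1, 115]) rotate([-90, 0, 0]) cylinder(h = 21, r = 26);
}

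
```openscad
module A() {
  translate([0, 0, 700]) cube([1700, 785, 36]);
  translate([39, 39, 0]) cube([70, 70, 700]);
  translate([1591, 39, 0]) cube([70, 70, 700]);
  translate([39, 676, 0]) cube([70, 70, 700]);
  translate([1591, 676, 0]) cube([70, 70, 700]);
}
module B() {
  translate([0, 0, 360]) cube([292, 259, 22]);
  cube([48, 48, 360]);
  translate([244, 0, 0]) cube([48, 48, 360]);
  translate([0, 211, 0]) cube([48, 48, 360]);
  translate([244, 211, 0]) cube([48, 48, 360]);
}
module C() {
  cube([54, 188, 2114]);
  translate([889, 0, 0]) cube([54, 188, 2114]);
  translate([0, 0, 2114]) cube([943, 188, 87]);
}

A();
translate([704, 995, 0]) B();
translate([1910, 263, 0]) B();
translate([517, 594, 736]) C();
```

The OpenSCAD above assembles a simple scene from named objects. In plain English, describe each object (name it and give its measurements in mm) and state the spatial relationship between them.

A is a table: top 1700 mm (x) × 785 mm (y), 36 mm thick, upper face at z = 736 mm, on four 70×70 mm square legs, each inset 39 mm from the nearest pair of top edges, running from z = 0 to the bottom of the top.

B is a simple wooden stool: a rectangular seat 292 mm (x) by 259 mm (y), 22 mm thick, top face at z = 382 mm, on four square legs, each 48×48 mm in cross-section. The legs rest on z = 0, each flush with a corner of the seat.

C is a door frame. The clear opening is 835 mm wide and 2114 mm high. Two 54 mm wide jambs, 188 mm deep, stand either side of the opening from the floor to the top of the opening. A 87 mm thick head sits across the top of both jambs, spanning the full outside width of the frame.

Two stools sit around the table at the +y, +x sides. The door frame is on top of the table.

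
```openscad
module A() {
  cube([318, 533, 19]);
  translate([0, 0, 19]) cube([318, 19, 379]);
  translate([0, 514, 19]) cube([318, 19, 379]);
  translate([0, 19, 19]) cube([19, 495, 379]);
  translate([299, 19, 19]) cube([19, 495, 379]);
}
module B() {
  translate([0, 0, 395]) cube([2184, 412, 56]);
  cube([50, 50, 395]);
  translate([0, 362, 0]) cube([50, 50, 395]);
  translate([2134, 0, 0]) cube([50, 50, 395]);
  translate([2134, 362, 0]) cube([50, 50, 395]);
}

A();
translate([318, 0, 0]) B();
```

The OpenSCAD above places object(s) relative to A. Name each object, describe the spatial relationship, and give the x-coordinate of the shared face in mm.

The open box's +x face and the bench's −x face are both at x = 318 mm.

A is an open box. B is a bench. The bench is against the open box's +x side, with their −y faces flush. The x-coordinate of the shared face is 318 mm.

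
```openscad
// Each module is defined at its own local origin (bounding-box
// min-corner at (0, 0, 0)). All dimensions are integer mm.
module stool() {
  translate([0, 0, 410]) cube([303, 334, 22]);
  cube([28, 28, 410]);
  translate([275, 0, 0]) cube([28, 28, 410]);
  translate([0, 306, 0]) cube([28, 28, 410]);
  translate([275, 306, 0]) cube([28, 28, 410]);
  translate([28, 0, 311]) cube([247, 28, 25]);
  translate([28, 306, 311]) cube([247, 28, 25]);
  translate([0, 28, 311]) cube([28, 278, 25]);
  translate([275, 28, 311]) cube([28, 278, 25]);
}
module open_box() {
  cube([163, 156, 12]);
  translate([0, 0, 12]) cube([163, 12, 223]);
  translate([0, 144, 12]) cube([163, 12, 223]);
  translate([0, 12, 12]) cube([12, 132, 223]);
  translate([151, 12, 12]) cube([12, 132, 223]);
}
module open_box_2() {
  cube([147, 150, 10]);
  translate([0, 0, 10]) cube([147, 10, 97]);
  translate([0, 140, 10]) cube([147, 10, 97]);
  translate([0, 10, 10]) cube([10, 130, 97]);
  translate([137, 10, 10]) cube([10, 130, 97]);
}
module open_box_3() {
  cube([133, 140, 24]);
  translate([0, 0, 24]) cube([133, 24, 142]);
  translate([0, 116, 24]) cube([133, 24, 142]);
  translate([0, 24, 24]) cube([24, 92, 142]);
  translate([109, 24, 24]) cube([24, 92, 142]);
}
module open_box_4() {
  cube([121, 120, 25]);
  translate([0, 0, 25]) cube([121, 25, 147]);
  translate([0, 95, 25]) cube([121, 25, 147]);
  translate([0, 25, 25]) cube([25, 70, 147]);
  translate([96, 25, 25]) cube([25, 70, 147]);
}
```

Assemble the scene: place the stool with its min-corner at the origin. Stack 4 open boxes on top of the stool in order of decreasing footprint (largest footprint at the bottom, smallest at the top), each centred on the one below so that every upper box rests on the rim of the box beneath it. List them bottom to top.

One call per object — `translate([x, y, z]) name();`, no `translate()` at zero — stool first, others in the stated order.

stool();
translate([70, 89, 432]) open_box();
translate([78, 92, 667]) open_box_2();
translate([85, 97, 774]) open_box_3();
translate([91, 107, 940]) open_box_4();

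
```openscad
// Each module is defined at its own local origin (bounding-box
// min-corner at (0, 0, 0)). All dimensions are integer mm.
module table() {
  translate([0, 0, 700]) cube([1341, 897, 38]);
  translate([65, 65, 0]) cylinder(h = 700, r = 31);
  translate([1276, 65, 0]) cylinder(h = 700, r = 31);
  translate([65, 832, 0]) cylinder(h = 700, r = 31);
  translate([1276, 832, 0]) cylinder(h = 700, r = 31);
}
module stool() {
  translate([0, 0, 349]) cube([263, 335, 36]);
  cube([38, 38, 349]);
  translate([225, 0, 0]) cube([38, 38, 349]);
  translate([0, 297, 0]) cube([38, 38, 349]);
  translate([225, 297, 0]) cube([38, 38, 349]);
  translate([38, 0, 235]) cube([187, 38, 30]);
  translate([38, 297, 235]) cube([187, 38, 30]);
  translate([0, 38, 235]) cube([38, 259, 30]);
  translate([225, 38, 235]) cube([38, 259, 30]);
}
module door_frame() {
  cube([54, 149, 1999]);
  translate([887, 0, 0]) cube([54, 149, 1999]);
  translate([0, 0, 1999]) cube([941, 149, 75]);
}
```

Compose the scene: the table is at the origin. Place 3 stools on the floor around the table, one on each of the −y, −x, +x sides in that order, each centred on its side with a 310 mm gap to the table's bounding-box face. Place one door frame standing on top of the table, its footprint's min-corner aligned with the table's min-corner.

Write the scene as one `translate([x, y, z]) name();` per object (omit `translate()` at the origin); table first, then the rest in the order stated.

table();
translate([539, -645, 0]) stool();
translate([-573, 281, 0]) stool();
translate([1651, 281, 0]) stool();
translate([0, 0, 738]) door_frame();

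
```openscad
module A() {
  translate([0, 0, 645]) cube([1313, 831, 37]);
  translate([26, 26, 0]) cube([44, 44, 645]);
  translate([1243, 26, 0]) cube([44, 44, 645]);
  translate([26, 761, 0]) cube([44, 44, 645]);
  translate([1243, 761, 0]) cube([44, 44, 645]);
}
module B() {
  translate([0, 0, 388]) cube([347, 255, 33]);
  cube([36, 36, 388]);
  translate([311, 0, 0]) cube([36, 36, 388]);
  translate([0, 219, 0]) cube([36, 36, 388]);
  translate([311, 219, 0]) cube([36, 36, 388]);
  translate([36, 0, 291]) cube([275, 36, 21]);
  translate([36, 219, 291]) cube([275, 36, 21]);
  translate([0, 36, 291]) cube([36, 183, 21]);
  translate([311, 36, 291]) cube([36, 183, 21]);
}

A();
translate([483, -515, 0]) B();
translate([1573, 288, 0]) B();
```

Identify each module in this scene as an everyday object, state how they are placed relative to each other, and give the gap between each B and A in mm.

Each stool's nearest face is 260 mm from the table's bounding box.

A is a table. B is a stool. Two stools sit around the table at the −y, +x sides. The gap between each stool and the table is 260 mm.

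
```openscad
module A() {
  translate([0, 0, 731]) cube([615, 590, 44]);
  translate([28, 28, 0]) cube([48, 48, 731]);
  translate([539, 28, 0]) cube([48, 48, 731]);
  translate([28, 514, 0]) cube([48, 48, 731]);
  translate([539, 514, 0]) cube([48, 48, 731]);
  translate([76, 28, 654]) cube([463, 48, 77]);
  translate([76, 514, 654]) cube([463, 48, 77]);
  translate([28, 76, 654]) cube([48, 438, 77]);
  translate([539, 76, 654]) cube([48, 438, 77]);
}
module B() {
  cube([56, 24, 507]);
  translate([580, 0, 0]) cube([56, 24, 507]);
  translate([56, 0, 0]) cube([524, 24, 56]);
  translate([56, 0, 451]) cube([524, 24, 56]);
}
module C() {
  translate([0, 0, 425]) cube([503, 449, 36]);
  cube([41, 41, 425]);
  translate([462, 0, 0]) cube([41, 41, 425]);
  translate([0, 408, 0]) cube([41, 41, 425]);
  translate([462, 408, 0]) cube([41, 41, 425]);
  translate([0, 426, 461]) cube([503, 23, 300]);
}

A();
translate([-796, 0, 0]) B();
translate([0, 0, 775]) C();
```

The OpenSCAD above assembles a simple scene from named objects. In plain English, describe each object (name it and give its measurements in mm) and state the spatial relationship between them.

A is a table with a 615×590 mm rectangular top, 44 mm thick, top surface at z = 775 mm, supported by four 48×48 mm square legs, each inset 28 mm from the nearest pair of top edges, running from the floor. Four apron rails, 48 mm thick and 77 mm tall, run between adjacent legs with their top edges flush with the underside of the top and their outer faces flush with the legs' outer faces.

B is a rectangular picture frame lying in the x–z plane (depth along y). The opening is 524 mm wide (x) by 395 mm tall (z), surrounded by a border 56 mm wide on all four sides. The frame is 24 mm deep and is made of two full-height vertical stiles with two horizontal rails fitted between them.

C is a chair: 503×449 mm seat, 36 mm thick, top at z = 461 mm, on four 41 mm square corner legs flush with the seat edges. A 23 mm thick backrest slab spans the full seat width, extending 300 mm above the seat top, its back face flush with the seat's +y edge.

The picture frame is on the floor beside the table on its −x side. The chair is on top of the table.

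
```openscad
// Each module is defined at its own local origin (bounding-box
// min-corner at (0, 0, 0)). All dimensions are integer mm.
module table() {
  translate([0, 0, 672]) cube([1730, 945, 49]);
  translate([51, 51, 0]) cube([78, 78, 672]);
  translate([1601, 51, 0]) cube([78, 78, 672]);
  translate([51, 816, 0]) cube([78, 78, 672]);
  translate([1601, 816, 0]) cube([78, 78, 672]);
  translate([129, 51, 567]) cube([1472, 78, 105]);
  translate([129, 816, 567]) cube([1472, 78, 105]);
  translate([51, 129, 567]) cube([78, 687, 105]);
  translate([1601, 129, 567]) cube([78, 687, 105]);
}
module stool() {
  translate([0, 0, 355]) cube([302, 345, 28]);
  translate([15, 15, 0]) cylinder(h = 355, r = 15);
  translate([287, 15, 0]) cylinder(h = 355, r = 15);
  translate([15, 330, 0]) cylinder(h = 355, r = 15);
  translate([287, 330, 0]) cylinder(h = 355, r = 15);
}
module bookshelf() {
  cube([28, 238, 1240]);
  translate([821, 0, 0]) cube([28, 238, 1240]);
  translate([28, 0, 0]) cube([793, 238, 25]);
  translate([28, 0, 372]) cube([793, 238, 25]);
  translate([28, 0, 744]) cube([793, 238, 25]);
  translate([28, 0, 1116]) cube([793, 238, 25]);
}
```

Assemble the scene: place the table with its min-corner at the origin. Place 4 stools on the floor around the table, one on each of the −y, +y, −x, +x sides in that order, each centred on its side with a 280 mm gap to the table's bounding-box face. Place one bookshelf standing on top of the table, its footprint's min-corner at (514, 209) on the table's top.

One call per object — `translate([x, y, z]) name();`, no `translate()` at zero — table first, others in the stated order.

table();
translate([714, -625, 0]) stool();
translate([714, 1225, 0]) stool();
translate([-582, 300, 0]) stool();
translate([2010, 300, 0]) stool();
translate([514, 209, 721]) bookshelf();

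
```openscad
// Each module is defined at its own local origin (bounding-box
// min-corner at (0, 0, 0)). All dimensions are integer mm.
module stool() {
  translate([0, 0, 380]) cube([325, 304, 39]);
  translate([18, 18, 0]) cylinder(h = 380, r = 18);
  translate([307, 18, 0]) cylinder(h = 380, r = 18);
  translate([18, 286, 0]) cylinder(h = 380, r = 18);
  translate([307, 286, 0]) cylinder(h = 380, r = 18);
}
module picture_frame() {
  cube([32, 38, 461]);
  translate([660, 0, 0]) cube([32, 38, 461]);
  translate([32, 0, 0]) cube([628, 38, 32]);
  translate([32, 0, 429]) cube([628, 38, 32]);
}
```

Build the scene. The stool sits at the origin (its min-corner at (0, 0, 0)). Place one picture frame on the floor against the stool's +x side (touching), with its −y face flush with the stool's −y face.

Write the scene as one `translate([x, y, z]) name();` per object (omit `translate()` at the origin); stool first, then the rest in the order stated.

stool();
translate([325, 0, 0]) picture_frame();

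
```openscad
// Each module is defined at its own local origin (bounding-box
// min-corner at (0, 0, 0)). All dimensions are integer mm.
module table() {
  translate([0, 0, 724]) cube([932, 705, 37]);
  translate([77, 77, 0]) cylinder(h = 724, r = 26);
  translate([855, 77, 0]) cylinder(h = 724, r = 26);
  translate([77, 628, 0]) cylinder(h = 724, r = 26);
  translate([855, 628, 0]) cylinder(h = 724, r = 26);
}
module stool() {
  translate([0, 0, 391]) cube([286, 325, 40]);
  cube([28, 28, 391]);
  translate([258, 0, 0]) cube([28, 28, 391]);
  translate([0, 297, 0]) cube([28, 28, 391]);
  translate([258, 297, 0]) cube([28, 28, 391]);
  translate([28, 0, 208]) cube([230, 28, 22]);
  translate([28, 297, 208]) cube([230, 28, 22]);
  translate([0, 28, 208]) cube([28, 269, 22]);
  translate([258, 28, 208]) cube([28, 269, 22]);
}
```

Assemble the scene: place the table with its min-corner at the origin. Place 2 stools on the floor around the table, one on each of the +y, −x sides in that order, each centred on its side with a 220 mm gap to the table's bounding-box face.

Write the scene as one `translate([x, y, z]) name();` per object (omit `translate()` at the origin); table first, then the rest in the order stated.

table();
translate([323, 925, 0]) stool();
translate([-506, 190, 0]) stool();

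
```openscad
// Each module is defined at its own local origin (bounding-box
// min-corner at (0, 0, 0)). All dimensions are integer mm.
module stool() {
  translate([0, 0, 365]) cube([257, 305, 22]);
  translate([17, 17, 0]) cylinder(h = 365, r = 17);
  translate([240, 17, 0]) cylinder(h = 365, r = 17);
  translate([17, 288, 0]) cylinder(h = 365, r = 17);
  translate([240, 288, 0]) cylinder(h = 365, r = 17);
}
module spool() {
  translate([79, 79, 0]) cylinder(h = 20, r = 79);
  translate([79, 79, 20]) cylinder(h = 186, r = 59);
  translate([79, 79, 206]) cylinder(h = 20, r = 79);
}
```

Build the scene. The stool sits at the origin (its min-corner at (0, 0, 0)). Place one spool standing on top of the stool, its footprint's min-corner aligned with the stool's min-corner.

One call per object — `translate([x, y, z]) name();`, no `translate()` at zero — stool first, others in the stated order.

stool();
translate([0, 0, 387]) spool();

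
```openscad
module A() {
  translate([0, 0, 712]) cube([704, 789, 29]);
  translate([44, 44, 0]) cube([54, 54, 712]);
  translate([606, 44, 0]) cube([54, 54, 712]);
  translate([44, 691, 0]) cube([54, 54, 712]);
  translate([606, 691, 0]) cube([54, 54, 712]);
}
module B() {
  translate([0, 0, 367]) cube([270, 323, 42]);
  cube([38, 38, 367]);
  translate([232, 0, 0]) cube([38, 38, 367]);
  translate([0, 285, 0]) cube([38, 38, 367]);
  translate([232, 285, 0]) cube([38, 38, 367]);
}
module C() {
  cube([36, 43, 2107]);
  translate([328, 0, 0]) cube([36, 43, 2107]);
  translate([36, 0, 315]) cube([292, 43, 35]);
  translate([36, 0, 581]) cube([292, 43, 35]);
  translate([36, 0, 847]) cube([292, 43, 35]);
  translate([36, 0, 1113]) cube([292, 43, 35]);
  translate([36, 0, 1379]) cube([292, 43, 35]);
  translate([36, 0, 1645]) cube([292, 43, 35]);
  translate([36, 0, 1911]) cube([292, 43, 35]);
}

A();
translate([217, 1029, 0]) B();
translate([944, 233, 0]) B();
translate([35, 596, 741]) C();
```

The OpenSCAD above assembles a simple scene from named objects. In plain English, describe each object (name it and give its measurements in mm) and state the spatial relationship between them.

A is a rectangular dining table. The top is 704×789×29 mm with its upper surface at z = 741 mm. It stands on four 54×54 mm square legs, each inset 44 mm from the nearest pair of top edges, running from the floor to the underside of the top.

B is a simple wooden stool: a rectangular seat 270 mm (x) by 323 mm (y), 42 mm thick, top face at z = 409 mm, on four square legs, each 38×38 mm in cross-section. The legs rest on z = 0, each flush with a corner of the seat.

C is a straight ladder. Two 36×43 mm vertical rails, 2107 mm tall, stand 364 mm apart (outside-to-outside) with their front faces coplanar on the −y side. 7 rungs, each 43 mm deep and 35 mm tall, span between the inner faces of the rails, front faces flush with the rails. The lowest rung's underside is at z = 315 mm and rungs are spaced 266 mm apart (underside to underside).

Two stools sit around the table at the +y, +x sides. The ladder is on top of the table.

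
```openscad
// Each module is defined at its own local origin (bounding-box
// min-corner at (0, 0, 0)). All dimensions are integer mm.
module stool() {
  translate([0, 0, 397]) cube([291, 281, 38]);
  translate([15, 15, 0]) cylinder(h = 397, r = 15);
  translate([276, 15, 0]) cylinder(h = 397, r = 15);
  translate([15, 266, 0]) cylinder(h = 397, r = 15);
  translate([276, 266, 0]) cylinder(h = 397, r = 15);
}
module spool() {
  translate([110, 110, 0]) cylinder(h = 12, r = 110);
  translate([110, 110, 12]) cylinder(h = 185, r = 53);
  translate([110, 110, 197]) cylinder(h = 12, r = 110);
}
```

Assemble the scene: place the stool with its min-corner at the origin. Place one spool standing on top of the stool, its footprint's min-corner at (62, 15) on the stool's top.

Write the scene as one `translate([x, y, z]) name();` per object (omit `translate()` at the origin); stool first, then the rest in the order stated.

stool();
translate([62, 15, 435]) spool();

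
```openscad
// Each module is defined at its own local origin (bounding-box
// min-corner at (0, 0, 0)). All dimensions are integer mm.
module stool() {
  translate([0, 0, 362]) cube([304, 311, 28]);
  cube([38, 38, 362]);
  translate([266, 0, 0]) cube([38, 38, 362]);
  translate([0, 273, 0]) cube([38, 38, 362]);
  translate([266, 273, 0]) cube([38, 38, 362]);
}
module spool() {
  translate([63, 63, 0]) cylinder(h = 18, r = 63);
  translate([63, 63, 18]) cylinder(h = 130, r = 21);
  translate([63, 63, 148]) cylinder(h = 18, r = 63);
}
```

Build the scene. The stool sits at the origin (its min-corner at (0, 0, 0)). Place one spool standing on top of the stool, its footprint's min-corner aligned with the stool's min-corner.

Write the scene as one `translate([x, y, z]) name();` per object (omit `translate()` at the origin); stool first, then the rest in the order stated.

stool();
translate([0, 0, 390]) spool();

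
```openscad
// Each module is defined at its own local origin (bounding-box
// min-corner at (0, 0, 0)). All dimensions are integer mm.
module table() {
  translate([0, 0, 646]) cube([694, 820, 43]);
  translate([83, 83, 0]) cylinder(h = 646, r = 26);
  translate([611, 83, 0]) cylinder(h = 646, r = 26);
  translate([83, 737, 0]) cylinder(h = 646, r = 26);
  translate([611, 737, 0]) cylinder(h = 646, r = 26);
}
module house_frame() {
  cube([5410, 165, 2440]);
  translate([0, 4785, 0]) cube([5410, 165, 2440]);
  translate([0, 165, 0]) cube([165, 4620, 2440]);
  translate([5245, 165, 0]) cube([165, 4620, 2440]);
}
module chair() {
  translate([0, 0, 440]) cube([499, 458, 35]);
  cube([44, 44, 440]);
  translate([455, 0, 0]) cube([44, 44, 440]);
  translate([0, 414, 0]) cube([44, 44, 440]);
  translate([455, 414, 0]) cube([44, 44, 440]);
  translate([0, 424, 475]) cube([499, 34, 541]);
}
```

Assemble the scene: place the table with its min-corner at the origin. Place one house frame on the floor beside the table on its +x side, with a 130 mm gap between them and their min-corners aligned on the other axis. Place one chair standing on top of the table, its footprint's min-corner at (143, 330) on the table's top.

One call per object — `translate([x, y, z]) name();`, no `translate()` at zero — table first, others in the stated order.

table();
translate([824, 0, 0]) house_frame();
translate([143, 330, 689]) chair();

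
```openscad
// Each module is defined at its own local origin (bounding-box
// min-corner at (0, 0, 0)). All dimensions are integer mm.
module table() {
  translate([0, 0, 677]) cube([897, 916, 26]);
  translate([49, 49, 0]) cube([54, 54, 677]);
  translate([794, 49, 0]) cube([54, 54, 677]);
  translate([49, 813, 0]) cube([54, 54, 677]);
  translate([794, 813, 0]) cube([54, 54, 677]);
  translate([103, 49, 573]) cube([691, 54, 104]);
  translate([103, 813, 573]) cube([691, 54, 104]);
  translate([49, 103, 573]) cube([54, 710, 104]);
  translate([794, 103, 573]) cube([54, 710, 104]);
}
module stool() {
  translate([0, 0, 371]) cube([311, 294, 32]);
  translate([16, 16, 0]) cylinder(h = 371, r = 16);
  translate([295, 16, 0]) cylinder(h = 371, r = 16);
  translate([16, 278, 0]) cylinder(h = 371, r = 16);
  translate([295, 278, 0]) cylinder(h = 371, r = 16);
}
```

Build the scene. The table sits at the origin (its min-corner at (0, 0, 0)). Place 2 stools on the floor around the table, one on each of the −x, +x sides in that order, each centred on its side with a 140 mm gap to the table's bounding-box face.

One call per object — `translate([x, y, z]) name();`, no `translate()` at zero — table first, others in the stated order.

table();
translate([-451, 311, 0]) stool();
translate([1037, 311, 0]) stool();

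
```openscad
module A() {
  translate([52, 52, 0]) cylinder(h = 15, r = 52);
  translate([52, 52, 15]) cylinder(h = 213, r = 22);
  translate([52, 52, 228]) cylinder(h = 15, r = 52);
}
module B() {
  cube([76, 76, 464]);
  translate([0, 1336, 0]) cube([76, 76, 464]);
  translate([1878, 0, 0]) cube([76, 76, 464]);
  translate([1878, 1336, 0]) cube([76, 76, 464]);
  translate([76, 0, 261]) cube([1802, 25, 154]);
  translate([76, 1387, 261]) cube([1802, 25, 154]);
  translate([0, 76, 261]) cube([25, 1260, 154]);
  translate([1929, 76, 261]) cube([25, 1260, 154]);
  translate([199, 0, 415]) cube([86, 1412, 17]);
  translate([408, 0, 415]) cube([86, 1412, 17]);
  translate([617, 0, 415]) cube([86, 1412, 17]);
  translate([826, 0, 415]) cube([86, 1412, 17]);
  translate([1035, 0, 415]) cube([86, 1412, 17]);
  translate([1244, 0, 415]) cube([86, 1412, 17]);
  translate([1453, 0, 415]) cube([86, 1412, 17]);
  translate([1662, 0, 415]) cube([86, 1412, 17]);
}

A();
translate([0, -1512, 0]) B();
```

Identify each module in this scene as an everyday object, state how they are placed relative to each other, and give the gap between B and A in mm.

A is a spool. B is a bed frame. The bed frame is on the floor beside the spool on its −y side. The gap between the bed frame and the spool is 100 mm.

The bed frame's nearest face is 100 mm from the spool's −y face.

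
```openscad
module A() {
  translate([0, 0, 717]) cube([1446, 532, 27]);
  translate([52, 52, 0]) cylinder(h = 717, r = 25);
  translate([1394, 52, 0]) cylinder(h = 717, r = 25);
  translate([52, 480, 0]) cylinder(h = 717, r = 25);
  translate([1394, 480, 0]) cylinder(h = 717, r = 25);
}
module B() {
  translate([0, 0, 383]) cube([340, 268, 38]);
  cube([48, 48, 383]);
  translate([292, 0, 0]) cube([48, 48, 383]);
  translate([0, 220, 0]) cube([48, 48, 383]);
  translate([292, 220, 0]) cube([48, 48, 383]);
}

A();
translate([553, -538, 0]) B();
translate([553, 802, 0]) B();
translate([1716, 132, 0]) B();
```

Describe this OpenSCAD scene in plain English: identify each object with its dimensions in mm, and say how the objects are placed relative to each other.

A is a rectangular dining table. The top is 1446×532×27 mm with its upper surface at z = 744 mm. It stands on four round legs of 50 mm diameter, each leg's bounding box inset 27 mm from the nearest pair of top edges, running from the floor to the underside of the top.

B is a simple wooden stool: a rectangular seat 340 mm (x) by 268 mm (y), 38 mm thick, top face at z = 421 mm, on four square legs, each 48×48 mm in cross-section. The legs rest on z = 0, each flush with a corner of the seat.

Three stools sit around the table at the −y, +y, +x sides.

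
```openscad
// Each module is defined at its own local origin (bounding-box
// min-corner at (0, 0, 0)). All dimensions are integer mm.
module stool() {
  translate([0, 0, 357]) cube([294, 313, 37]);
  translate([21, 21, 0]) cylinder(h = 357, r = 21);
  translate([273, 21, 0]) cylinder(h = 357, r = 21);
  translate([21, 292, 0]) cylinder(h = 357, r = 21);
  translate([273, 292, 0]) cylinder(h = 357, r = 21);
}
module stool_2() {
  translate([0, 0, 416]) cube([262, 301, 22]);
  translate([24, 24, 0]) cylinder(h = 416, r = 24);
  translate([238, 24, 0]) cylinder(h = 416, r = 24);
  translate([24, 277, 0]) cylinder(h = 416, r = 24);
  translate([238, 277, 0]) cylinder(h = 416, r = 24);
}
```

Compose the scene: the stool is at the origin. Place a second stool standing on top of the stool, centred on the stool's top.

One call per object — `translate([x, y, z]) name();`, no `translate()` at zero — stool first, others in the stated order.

stool();
translate([16, 6, 394]) stool_2();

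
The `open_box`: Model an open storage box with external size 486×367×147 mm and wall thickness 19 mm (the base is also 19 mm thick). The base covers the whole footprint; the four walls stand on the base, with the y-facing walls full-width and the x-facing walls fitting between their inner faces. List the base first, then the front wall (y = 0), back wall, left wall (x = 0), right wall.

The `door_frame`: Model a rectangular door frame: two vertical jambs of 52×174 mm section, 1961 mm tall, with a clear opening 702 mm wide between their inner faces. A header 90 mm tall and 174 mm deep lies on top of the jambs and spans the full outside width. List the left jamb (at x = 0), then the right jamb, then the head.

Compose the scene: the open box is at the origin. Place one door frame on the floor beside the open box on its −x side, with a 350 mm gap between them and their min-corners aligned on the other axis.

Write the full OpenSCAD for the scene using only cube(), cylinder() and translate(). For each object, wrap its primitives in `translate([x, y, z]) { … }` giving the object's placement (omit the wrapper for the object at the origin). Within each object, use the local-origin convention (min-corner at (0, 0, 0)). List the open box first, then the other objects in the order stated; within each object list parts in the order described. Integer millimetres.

cube([486, 367, 19]);
translate([0, 0, 19]) cube([486, 19, 128]);
translate([0, 348, 19]) cube([486, 19, 128]);
translate([0, 19, 19]) cube([19, 329, 128]);
translate([467, 19, 19]) cube([19, 329, 128]);
translate([-1156, 0, 0]) {
  cube([52, 174, 1961]);
  translate([754, 0, 0]) cube([52, 174, 1961]);
  translate([0, 0, 1961]) cube([806, 174, 90]);
}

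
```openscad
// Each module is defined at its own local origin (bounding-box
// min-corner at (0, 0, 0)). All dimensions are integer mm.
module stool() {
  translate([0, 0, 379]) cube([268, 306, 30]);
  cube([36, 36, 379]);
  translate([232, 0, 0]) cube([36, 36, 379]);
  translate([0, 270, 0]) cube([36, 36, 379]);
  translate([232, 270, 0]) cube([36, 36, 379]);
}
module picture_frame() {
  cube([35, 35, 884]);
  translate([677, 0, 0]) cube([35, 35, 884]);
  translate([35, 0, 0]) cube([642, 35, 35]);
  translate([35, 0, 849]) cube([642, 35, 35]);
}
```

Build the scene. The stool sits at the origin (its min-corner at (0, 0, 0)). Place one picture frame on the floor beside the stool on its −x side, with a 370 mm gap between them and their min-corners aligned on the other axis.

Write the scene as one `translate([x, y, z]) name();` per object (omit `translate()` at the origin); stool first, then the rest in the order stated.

stool();
translate([-1082, 0, 0]) picture_frame();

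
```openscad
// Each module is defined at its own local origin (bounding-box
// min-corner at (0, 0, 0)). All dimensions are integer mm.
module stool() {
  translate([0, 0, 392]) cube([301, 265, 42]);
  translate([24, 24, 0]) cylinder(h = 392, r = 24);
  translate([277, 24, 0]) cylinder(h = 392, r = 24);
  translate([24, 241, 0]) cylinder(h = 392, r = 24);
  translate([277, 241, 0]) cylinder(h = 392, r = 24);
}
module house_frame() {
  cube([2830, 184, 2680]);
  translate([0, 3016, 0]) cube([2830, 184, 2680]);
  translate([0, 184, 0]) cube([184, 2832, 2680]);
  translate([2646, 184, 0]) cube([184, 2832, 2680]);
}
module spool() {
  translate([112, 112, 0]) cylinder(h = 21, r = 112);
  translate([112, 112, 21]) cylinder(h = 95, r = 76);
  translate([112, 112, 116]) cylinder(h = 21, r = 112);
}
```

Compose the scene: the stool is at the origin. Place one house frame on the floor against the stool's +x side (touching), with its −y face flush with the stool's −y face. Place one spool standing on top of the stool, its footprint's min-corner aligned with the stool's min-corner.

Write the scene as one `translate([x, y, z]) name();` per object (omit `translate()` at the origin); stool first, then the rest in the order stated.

stool();
translate([301, 0, 0]) house_frame();
translate([0, 0, 434]) spool();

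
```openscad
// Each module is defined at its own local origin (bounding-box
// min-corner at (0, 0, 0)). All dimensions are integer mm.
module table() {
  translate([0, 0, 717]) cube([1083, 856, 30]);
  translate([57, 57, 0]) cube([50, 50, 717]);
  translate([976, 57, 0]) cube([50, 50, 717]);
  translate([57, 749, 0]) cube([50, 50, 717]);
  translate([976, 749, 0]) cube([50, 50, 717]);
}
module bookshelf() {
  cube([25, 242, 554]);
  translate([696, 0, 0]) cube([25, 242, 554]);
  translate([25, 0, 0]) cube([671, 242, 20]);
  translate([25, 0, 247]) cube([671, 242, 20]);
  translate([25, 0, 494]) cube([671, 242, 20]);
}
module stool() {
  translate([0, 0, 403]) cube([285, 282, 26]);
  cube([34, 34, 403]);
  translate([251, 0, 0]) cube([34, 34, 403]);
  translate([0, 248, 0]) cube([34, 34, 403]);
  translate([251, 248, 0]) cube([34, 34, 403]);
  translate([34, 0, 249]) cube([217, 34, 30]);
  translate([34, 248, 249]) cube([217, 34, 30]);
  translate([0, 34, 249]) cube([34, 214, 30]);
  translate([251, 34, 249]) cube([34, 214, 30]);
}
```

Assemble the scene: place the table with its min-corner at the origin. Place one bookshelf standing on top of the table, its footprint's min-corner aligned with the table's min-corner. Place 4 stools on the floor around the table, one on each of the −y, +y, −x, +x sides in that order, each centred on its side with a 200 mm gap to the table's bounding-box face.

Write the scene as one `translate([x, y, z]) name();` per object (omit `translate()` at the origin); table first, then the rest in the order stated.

table();
translate([0, 0, 747]) bookshelf();
translate([399, -482, 0]) stool();
translate([399, 1056, 0]) stool();
translate([-485, 287, 0]) stool();
translate([1283, 287, 0]) stool();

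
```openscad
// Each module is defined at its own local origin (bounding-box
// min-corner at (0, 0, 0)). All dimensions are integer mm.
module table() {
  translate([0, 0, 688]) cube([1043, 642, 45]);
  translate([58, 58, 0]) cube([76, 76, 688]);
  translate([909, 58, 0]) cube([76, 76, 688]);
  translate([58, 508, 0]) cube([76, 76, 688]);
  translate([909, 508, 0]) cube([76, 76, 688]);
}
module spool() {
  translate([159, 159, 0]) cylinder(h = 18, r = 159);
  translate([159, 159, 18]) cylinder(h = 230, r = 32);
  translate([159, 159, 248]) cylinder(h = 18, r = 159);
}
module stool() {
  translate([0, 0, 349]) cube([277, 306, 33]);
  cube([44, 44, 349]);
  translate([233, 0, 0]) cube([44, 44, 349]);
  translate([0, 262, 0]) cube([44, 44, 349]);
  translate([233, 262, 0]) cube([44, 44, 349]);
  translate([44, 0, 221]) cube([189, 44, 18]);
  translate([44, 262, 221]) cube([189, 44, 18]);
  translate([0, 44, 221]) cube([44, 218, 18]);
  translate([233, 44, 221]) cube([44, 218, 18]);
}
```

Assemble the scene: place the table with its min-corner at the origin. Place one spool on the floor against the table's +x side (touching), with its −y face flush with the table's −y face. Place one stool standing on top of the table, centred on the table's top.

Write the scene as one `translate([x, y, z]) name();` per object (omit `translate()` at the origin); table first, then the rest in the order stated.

table();
translate([1043, 0, 0]) spool();
translate([383, 168, 733]) stool();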